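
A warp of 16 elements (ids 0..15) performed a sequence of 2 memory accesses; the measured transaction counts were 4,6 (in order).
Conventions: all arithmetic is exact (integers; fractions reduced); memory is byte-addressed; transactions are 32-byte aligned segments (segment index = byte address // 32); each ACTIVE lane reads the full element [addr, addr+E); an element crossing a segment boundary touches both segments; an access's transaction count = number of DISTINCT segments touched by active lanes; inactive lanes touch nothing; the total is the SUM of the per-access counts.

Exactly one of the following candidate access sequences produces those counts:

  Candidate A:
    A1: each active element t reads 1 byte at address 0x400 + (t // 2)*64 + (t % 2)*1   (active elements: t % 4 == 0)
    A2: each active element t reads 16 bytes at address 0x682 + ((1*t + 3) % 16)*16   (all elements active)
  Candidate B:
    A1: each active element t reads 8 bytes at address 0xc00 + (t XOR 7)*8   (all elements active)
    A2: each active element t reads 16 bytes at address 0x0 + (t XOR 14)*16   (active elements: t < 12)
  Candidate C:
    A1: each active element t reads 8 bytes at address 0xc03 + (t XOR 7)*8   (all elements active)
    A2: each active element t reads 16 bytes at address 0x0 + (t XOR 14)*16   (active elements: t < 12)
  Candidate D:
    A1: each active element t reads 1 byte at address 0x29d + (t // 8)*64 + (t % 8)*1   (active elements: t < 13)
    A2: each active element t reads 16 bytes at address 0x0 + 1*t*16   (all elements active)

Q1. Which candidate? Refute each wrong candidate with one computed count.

A: A2 gives 9 transactions, not 6
C: A1 gives 5 transactions, not 4
D: A2 gives 8 transactions, not 6
B: all counts match (4,6)

Answer: B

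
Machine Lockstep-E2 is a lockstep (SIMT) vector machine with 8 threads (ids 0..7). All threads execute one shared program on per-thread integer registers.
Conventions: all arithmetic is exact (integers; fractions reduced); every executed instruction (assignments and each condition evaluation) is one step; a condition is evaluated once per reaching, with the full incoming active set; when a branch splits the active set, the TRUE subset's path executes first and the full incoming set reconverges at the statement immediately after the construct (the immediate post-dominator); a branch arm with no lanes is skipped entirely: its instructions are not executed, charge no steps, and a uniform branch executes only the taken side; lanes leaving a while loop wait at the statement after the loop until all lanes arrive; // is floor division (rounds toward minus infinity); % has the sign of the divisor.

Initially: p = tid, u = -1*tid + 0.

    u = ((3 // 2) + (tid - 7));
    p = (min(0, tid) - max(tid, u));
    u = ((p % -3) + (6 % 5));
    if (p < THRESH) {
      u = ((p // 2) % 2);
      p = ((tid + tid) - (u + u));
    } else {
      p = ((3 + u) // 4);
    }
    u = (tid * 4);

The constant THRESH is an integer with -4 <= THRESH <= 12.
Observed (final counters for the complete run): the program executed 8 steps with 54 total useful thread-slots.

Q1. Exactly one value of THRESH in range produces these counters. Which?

Answer: THRESH = -1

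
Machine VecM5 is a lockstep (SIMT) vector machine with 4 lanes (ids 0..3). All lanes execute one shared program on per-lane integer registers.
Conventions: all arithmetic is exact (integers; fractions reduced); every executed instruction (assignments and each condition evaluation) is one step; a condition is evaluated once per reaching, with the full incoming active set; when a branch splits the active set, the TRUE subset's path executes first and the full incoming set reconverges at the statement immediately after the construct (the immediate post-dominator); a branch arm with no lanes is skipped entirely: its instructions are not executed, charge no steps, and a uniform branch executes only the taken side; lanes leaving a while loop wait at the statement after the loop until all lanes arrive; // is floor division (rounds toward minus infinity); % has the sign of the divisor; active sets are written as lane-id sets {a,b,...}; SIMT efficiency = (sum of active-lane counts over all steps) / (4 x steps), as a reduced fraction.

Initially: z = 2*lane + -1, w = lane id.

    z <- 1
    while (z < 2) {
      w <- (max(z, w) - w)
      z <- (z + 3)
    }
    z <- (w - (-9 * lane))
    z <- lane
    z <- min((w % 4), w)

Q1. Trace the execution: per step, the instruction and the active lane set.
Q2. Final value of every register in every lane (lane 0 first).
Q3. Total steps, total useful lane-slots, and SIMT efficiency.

step 0: z <- 1                       {0,1,2,3}
step 1: eval (z < 2)                 {0,1,2,3}
step 2: w <- (max(z, w) - w)         {0,1,2,3}
step 3: z <- (z + 3)                 {0,1,2,3}
step 4: eval (z < 2)                 {0,1,2,3}
step 5: z <- (w - (-9 * lane))       {0,1,2,3}
step 6: z <- lane                    {0,1,2,3}
step 7: z <- min((w % 4), w)         {0,1,2,3}

Answer: 8 steps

z: 1,0,0,0
w: 1,0,0,0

steps = 8; useful = 32; efficiency = 32/32 = 1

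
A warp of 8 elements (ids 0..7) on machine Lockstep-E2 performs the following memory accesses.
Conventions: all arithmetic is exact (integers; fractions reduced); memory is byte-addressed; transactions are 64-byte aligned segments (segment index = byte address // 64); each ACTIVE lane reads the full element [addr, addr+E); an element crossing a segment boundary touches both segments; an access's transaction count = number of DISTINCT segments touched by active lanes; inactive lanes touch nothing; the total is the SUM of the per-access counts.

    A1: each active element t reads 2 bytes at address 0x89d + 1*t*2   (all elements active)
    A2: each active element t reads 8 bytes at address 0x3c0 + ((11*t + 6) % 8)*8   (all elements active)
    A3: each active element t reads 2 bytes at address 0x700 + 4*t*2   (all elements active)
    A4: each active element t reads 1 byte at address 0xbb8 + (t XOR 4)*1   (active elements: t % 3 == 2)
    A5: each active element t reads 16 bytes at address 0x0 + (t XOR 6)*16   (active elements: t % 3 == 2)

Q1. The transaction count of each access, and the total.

A1: 1 transaction
A2: 1 transaction
A3: 1 transaction
A4: 1 transaction
A5: 2 transactions

Answer: 1,1,1,1,2; total 6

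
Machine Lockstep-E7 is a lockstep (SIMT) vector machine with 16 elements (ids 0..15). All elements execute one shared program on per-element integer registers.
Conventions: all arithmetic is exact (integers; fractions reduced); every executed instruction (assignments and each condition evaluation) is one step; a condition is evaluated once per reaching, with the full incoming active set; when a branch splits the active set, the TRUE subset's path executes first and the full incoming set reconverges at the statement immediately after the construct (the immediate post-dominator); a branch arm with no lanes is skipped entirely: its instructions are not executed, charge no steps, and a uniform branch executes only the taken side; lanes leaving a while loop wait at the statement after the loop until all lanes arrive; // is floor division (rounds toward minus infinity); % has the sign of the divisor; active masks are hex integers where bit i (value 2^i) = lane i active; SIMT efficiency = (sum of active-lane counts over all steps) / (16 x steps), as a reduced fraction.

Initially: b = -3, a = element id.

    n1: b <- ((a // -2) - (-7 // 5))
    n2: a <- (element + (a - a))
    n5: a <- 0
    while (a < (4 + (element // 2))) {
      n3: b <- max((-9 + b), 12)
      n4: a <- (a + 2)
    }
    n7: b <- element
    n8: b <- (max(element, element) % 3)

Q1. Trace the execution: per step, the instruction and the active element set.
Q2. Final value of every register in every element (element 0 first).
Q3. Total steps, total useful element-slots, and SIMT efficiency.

step 0: b <- ((a // -2) - (-7 // 5)) 0xffff
step 1: a <- (element + (a - a))     0xffff
step 2: a <- 0                       0xffff
step 3: eval (a < (4 + (element // 2))) 0xffff
step 4: b <- max((-9 + b), 12)       0xffff
step 5: a <- (a + 2)                 0xffff
step 6: eval (a < (4 + (element // 2))) 0xffff
step 7: b <- max((-9 + b), 12)       0xffff
step 8: a <- (a + 2)                 0xffff
step 9: eval (a < (4 + (element // 2))) 0xffff
step 10: b <- max((-9 + b), 12)       0xfffc
step 11: a <- (a + 2)                 0xfffc
step 12: eval (a < (4 + (element // 2))) 0xfffc
step 13: b <- max((-9 + b), 12)       0xffc0
step 14: a <- (a + 2)                 0xffc0
step 15: eval (a < (4 + (element // 2))) 0xffc0
step 16: b <- max((-9 + b), 12)       0xfc00
step 17: a <- (a + 2)                 0xfc00
step 18: eval (a < (4 + (element // 2))) 0xfc00
step 19: b <- max((-9 + b), 12)       0xc000
step 20: a <- (a + 2)                 0xc000
step 21: eval (a < (4 + (element // 2))) 0xc000
step 22: b <- element                 0xffff
step 23: b <- (max(element, element) % 3) 0xffff

Answer: 24 steps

b: 0,1,2,0,1,2,0,1,2,0,1,2,0,1,2,0
a: 4,4,6,6,6,6,8,8,8,8,10,10,10,10,12,12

steps = 24; useful = 288; efficiency = 288/384 = 3/4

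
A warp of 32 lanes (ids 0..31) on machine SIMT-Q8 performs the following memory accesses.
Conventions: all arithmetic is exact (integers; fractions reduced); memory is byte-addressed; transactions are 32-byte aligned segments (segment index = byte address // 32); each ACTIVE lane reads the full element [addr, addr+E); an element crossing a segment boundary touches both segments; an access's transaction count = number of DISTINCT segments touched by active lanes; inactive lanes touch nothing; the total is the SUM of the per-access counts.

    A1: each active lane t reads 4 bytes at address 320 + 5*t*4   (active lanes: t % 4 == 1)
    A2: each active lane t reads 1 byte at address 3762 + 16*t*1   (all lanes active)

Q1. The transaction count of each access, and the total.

A1: 8 transactions
A2: 17 transactions

Answer: 8,17; total 25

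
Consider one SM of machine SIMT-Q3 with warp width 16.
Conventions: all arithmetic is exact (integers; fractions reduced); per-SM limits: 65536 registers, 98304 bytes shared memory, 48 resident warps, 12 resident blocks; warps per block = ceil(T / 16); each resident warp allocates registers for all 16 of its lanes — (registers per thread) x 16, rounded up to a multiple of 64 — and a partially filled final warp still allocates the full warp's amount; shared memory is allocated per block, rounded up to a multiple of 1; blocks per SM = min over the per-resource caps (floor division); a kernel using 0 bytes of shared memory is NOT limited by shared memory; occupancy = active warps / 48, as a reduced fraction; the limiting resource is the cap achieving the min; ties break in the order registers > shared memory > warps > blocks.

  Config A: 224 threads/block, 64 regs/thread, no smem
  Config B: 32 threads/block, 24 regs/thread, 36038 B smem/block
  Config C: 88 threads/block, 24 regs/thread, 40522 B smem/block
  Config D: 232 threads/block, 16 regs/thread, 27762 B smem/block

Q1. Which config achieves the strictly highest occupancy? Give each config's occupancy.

occupancies: A 7/8, B 1/12, C 1/4, D 15/16

Answer: D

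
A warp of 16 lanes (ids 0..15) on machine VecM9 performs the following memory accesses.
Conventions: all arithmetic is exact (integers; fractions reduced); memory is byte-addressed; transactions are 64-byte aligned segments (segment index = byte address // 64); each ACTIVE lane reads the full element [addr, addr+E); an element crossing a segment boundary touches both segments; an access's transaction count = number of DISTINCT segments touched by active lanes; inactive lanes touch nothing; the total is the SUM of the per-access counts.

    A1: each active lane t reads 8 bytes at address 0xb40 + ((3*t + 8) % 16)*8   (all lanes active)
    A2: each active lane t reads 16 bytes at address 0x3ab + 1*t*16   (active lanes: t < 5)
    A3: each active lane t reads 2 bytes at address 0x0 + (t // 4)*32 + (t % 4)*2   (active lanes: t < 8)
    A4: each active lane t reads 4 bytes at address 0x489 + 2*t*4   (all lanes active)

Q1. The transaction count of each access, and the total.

A1: 2 transactions
A2: 2 transactions
A3: 1 transaction
A4: 3 transactions

Answer: 2,2,1,3; total 8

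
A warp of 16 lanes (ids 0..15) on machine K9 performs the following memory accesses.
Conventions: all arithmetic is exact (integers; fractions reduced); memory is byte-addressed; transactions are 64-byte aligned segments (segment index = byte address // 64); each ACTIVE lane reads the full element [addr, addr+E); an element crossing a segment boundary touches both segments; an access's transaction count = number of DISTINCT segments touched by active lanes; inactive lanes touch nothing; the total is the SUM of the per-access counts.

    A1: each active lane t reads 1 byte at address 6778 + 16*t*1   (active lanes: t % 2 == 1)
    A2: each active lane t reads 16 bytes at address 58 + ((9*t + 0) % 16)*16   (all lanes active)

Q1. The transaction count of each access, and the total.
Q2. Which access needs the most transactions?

A1: 4 transactions
A2: 5 transactions

Answer: 4,5; total 9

Answer: A2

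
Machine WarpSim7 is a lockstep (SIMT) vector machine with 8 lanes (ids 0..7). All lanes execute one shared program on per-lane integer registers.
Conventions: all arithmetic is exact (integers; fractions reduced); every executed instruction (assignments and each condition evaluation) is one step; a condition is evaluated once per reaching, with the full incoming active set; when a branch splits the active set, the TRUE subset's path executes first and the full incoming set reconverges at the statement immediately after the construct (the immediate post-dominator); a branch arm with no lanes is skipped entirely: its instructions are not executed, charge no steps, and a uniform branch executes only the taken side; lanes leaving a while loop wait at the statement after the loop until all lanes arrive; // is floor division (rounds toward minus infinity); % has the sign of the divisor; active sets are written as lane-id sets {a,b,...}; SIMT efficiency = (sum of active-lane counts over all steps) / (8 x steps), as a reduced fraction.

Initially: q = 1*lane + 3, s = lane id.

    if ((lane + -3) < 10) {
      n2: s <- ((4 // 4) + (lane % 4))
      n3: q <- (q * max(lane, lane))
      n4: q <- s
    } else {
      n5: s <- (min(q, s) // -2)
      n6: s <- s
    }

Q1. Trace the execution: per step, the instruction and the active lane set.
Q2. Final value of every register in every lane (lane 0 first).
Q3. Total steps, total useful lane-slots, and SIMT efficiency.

step 0: eval ((lane + -3) < 10)      {0,1,2,3,4,5,6,7}
step 1: s <- ((4 // 4) + (lane % 4)) {0,1,2,3,4,5,6,7}
step 2: q <- (q * max(lane, lane))   {0,1,2,3,4,5,6,7}
step 3: q <- s                       {0,1,2,3,4,5,6,7}

Answer: 4 steps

q: 1,2,3,4,1,2,3,4
s: 1,2,3,4,1,2,3,4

steps = 4; useful = 32; efficiency = 32/32 = 1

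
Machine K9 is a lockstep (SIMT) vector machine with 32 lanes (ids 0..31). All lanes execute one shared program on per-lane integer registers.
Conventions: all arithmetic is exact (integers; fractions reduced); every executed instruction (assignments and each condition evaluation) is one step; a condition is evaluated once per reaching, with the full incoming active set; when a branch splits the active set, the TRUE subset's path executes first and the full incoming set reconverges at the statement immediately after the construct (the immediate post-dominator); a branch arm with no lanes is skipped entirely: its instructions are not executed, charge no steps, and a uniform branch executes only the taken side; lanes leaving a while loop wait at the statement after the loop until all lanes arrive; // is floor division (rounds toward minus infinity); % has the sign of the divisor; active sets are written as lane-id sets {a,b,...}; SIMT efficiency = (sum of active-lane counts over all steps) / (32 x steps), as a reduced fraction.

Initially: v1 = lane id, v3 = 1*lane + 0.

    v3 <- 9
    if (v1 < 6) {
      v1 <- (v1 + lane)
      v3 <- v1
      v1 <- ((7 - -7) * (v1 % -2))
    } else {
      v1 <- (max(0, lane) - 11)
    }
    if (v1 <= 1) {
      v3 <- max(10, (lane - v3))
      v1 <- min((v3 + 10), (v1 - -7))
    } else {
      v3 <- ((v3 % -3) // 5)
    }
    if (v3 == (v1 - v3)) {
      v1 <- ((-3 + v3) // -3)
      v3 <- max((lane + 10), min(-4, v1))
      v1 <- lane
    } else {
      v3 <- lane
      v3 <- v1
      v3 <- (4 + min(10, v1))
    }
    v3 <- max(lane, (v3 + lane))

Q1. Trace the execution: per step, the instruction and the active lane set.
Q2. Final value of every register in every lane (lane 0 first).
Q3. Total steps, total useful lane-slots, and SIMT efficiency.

step 0: v3 <- 9                      {0,1,2,3,4,5,6,7,8,9,10,11,12,13,14,15,16,17,18,19,20,21,22,23,24,25,26,27,28,29,30,31}
step 1: eval (v1 < 6)                {0,1,2,3,4,5,6,7,8,9,10,11,12,13,14,15,16,17,18,19,20,21,22,23,24,25,26,27,28,29,30,31}
step 2: v1 <- (v1 + lane)            {0,1,2,3,4,5}
step 3: v3 <- v1                     {0,1,2,3,4,5}
step 4: v1 <- ((7 - -7) * (v1 % -2)) {0,1,2,3,4,5}
step 5: v1 <- (max(0, lane) - 11)    {6,7,8,9,10,11,12,13,14,15,16,17,18,19,20,21,22,23,24,25,26,27,28,29,30,31}
step 6: eval (v1 <= 1)               {0,1,2,3,4,5,6,7,8,9,10,11,12,13,14,15,16,17,18,19,20,21,22,23,24,25,26,27,28,29,30,31}
step 7: v3 <- max(10, (lane - v3))   {0,1,2,3,4,5,6,7,8,9,10,11,12}
step 8: v1 <- min((v3 + 10), (v1 - -7)) {0,1,2,3,4,5,6,7,8,9,10,11,12}
step 9: v3 <- ((v3 % -3) // 5)       {13,14,15,16,17,18,19,20,21,22,23,24,25,26,27,28,29,30,31}
step 10: eval (v3 == (v1 - v3))       {0,1,2,3,4,5,6,7,8,9,10,11,12,13,14,15,16,17,18,19,20,21,22,23,24,25,26,27,28,29,30,31}
step 11: v3 <- lane                   {0,1,2,3,4,5,6,7,8,9,10,11,12,13,14,15,16,17,18,19,20,21,22,23,24,25,26,27,28,29,30,31}
step 12: v3 <- v1                     {0,1,2,3,4,5,6,7,8,9,10,11,12,13,14,15,16,17,18,19,20,21,22,23,24,25,26,27,28,29,30,31}
step 13: v3 <- (4 + min(10, v1))      {0,1,2,3,4,5,6,7,8,9,10,11,12,13,14,15,16,17,18,19,20,21,22,23,24,25,26,27,28,29,30,31}
step 14: v3 <- max(lane, (v3 + lane)) {0,1,2,3,4,5,6,7,8,9,10,11,12,13,14,15,16,17,18,19,20,21,22,23,24,25,26,27,28,29,30,31}

Answer: 15 steps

v1: 7,7,7,7,7,7,2,3,4,5,6,7,8,2,3,4,5,6,7,8,9,10,11,12,13,14,15,16,17,18,19,20
v3: 11,12,13,14,15,16,12,14,16,18,20,22,24,19,21,23,25,27,29,31,33,35,36,37,38,39,40,41,42,43,44,45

steps = 15; useful = 345; efficiency = 345/480 = 23/32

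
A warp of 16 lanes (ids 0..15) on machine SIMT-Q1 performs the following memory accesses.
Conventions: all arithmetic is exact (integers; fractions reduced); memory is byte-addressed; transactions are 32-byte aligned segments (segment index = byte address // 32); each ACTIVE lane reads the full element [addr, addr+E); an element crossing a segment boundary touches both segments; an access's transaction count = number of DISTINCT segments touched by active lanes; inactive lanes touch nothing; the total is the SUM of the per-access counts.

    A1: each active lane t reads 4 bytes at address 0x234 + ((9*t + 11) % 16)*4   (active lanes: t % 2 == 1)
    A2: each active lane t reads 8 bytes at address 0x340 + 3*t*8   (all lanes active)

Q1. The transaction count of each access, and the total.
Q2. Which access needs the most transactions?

A1: 3 transactions
A2: 12 transactions

Answer: 3,12; total 15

Answer: A2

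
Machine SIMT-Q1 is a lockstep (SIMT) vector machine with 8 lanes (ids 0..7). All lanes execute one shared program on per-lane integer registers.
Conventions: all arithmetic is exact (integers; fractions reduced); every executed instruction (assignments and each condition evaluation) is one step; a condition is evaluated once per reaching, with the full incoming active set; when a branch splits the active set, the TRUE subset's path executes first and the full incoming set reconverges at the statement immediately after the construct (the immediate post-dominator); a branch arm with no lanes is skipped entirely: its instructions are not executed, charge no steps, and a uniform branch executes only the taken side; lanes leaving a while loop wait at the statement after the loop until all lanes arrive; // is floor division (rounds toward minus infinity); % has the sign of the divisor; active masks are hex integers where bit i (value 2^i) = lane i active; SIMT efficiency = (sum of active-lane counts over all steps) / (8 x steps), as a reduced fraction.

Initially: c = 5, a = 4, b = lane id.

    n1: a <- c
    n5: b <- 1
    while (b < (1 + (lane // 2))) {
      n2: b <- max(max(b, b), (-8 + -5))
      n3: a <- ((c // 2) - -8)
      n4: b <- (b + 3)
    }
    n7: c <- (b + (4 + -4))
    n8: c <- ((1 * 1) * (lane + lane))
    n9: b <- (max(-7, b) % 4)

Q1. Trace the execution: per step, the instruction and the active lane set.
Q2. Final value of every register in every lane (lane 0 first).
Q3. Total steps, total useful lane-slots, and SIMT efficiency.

step 0: a <- c                       0xff
step 1: b <- 1                       0xff
step 2: eval (b < (1 + (lane // 2))) 0xff
step 3: b <- max(max(b, b), (-8 + -5)) 0xfc
step 4: a <- ((c // 2) - -8)         0xfc
step 5: b <- (b + 3)                 0xfc
step 6: eval (b < (1 + (lane // 2))) 0xfc
step 7: c <- (b + (4 + -4))          0xff
step 8: c <- ((1 * 1) * (lane + lane)) 0xff
step 9: b <- (max(-7, b) % 4)        0xff

Answer: 10 steps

c: 0,2,4,6,8,10,12,14
a: 5,5,10,10,10,10,10,10
b: 1,1,0,0,0,0,0,0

steps = 10; useful = 72; efficiency = 72/80 = 9/10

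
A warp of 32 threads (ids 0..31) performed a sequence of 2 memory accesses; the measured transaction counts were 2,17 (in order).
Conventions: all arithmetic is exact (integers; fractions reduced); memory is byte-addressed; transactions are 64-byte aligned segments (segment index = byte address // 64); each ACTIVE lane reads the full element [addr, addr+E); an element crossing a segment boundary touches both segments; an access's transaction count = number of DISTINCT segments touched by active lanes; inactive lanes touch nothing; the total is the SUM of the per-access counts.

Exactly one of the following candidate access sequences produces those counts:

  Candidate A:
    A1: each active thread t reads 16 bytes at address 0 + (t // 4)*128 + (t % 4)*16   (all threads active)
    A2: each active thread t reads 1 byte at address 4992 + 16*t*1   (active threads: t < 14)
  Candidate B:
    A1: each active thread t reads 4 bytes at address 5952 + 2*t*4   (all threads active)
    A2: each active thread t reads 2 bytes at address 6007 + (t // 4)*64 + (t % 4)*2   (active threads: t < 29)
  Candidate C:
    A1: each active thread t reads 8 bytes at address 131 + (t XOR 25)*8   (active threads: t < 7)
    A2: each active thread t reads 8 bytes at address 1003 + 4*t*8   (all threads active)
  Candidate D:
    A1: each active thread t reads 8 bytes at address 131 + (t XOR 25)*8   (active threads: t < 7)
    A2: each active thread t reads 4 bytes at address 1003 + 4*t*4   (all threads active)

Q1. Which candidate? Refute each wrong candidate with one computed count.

A: A1 gives 8 transactions, not 2
B: A1 gives 4 transactions, not 2
D: A2 gives 9 transactions, not 17
C: all counts match (2,17)

Answer: C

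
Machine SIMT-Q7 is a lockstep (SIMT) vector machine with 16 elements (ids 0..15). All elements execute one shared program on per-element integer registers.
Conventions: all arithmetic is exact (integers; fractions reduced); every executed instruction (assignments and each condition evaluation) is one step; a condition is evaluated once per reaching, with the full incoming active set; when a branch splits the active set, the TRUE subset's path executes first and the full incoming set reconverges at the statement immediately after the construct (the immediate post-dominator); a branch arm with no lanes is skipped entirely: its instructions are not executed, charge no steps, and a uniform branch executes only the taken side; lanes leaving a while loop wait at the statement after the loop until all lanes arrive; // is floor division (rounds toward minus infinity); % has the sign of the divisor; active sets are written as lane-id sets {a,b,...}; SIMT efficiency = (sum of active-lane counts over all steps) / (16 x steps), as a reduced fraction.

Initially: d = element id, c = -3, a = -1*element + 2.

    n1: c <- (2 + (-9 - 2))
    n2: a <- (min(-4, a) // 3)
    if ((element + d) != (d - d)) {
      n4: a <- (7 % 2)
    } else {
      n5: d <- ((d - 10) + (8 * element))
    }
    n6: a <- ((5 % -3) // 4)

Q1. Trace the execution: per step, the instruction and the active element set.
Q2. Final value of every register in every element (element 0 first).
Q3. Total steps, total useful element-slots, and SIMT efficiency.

step 0: c <- (2 + (-9 - 2))          {0,1,2,3,4,5,6,7,8,9,10,11,12,13,14,15}
step 1: a <- (min(-4, a) // 3)       {0,1,2,3,4,5,6,7,8,9,10,11,12,13,14,15}
step 2: eval ((element + d) != (d - d)) {0,1,2,3,4,5,6,7,8,9,10,11,12,13,14,15}
step 3: a <- (7 % 2)                 {1,2,3,4,5,6,7,8,9,10,11,12,13,14,15}
step 4: d <- ((d - 10) + (8 * element)) {0}
step 5: a <- ((5 % -3) // 4)         {0,1,2,3,4,5,6,7,8,9,10,11,12,13,14,15}

Answer: 6 steps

d: -10,1,2,3,4,5,6,7,8,9,10,11,12,13,14,15
c: -9,-9,-9,-9,-9,-9,-9,-9,-9,-9,-9,-9,-9,-9,-9,-9
a: -1,-1,-1,-1,-1,-1,-1,-1,-1,-1,-1,-1,-1,-1,-1,-1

steps = 6; useful = 80; efficiency = 80/96 = 5/6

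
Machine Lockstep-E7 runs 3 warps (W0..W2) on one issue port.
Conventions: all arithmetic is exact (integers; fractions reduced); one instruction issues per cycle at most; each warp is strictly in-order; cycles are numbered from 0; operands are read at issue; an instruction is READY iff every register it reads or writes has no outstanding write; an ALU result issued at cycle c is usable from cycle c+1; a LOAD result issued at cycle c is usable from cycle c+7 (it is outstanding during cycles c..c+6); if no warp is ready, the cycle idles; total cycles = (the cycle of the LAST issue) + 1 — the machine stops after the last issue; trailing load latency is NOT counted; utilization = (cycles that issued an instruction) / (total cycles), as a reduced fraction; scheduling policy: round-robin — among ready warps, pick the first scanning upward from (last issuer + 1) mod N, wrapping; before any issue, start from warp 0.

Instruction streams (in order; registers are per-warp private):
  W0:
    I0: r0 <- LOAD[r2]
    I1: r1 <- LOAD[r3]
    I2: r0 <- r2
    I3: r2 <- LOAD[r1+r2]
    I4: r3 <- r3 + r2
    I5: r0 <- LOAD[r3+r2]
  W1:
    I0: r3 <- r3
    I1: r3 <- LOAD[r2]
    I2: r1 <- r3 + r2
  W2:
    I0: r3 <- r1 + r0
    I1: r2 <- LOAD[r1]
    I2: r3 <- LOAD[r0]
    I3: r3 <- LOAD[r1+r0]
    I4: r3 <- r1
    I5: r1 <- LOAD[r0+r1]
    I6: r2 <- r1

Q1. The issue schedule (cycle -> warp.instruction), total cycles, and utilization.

cycle 0: W0.I0
cycle 1: W1.I0
cycle 2: W2.I0
cycle 3: W0.I1
cycle 4: W1.I1
cycle 5: W2.I1
cycle 6: W2.I2
cycle 7: W0.I2
cycle 8: idle
cycle 9: idle
cycle 10: W0.I3
cycle 11: W1.I2
cycle 12: idle
cycle 13: W2.I3
cycle 14: idle
cycle 15: idle
cycle 16: idle
cycle 17: W0.I4
cycle 18: W0.I5
cycle 19: idle
cycle 20: W2.I4
cycle 21: W2.I5
cycle 22: idle
cycle 23: idle
cycle 24: idle
cycle 25: idle
cycle 26: idle
cycle 27: idle
cycle 28: W2.I6

Answer: 29 cycles, utilization 16/29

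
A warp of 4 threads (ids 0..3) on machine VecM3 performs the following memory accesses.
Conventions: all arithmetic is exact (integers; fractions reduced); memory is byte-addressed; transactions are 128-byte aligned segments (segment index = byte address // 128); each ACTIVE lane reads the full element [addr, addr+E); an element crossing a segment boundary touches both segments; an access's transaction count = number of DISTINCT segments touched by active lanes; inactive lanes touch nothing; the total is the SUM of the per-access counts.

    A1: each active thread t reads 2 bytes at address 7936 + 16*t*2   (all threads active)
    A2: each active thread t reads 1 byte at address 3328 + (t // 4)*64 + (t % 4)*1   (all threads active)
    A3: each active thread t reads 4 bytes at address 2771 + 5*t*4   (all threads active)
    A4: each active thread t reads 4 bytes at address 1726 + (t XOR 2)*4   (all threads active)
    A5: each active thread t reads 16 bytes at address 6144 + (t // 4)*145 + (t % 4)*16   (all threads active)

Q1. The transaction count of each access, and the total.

A1: 1 transaction
A2: 1 transaction
A3: 2 transactions
A4: 1 transaction
A5: 1 transaction

Answer: 1,1,2,1,1; total 6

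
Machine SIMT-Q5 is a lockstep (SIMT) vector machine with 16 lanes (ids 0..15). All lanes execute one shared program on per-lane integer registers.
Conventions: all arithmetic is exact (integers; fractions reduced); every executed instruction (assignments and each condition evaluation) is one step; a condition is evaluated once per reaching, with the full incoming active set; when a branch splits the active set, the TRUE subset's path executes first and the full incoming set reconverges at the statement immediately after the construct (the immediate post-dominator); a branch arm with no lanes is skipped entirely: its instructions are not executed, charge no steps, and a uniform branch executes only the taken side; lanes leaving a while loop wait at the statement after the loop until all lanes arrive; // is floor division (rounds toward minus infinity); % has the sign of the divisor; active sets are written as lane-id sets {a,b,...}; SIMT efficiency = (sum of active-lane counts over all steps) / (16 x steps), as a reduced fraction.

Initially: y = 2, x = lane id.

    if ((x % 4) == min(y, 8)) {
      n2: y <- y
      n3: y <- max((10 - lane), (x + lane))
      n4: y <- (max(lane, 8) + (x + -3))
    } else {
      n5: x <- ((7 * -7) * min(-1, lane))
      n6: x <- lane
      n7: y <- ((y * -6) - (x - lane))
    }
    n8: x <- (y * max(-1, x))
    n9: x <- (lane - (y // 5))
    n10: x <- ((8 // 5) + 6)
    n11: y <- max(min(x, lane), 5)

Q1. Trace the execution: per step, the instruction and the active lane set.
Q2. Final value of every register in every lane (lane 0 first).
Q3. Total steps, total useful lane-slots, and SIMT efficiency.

step 0: eval ((x % 4) == min(y, 8))  {0,1,2,3,4,5,6,7,8,9,10,11,12,13,14,15}
step 1: y <- y                       {2,6,10,14}
step 2: y <- max((10 - lane), (x + lane)) {2,6,10,14}
step 3: y <- (max(lane, 8) + (x + -3)) {2,6,10,14}
step 4: x <- ((7 * -7) * min(-1, lane)) {0,1,3,4,5,7,8,9,11,12,13,15}
step 5: x <- lane                    {0,1,3,4,5,7,8,9,11,12,13,15}
step 6: y <- ((y * -6) - (x - lane)) {0,1,3,4,5,7,8,9,11,12,13,15}
step 7: x <- (y * max(-1, x))        {0,1,2,3,4,5,6,7,8,9,10,11,12,13,14,15}
step 8: x <- (lane - (y // 5))       {0,1,2,3,4,5,6,7,8,9,10,11,12,13,14,15}
step 9: x <- ((8 // 5) + 6)          {0,1,2,3,4,5,6,7,8,9,10,11,12,13,14,15}
step 10: y <- max(min(x, lane), 5)    {0,1,2,3,4,5,6,7,8,9,10,11,12,13,14,15}

Answer: 11 steps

y: 5,5,5,5,5,5,6,7,7,7,7,7,7,7,7,7
x: 7,7,7,7,7,7,7,7,7,7,7,7,7,7,7,7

steps = 11; useful = 128; efficiency = 128/176 = 8/11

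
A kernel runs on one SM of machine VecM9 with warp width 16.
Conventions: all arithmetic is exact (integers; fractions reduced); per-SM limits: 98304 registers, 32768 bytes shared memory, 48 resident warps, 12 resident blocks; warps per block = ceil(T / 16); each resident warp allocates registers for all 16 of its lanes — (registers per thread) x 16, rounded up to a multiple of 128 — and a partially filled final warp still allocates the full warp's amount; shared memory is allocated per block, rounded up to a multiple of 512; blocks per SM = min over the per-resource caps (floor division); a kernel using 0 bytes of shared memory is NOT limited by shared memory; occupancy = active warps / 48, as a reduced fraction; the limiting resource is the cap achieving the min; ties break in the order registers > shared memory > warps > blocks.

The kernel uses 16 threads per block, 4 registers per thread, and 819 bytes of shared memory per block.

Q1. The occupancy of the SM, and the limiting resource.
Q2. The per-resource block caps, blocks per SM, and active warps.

Answer: occupancy 1/4, limited by blocks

registers: 768 blocks
shared memory: 32 blocks
warps: 48 blocks
blocks: 12 blocks

Answer: 12 blocks, 12 active warps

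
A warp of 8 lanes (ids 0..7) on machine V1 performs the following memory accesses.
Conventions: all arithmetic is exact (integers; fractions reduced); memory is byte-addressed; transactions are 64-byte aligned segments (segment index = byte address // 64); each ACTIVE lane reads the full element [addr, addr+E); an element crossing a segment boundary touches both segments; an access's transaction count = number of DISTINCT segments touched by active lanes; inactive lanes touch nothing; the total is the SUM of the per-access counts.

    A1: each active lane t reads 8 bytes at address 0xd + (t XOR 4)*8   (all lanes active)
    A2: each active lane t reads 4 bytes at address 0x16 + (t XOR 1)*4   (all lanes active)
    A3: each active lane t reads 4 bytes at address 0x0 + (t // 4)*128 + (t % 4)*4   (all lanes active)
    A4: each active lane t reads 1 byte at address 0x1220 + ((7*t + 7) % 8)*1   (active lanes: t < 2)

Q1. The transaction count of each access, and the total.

A1: 2 transactions
A2: 1 transaction
A3: 2 transactions
A4: 1 transaction

Answer: 2,1,2,1; total 6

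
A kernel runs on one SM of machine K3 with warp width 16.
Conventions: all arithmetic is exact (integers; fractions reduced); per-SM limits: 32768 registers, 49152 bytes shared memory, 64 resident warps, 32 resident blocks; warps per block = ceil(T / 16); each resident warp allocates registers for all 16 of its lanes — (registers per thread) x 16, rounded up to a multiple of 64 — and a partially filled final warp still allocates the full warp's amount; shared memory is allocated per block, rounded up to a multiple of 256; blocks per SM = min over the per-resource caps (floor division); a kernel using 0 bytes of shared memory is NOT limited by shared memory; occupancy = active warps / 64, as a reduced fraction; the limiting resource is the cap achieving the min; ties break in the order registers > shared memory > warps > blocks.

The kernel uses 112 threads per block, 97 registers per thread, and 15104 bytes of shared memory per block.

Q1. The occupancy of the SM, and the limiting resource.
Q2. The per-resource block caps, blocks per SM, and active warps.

Answer: occupancy 7/32, limited by registers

registers: 2 blocks
shared memory: 3 blocks
warps: 9 blocks
blocks: 32 blocks

Answer: 2 blocks, 14 active warps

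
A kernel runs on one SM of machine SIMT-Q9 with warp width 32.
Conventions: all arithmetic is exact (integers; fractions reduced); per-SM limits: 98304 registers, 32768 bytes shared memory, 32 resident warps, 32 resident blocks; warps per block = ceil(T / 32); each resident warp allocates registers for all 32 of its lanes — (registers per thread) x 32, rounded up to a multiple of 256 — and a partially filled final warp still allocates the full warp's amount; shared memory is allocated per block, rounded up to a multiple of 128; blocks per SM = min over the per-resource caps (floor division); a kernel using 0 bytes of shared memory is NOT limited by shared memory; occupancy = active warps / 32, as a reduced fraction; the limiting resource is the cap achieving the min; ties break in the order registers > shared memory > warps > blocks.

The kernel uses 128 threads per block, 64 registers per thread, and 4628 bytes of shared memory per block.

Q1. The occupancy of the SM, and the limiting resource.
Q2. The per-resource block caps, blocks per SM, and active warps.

Answer: occupancy 3/4, limited by shared memory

registers: 12 blocks
shared memory: 6 blocks
warps: 8 blocks
blocks: 32 blocks

Answer: 6 blocks, 24 active warps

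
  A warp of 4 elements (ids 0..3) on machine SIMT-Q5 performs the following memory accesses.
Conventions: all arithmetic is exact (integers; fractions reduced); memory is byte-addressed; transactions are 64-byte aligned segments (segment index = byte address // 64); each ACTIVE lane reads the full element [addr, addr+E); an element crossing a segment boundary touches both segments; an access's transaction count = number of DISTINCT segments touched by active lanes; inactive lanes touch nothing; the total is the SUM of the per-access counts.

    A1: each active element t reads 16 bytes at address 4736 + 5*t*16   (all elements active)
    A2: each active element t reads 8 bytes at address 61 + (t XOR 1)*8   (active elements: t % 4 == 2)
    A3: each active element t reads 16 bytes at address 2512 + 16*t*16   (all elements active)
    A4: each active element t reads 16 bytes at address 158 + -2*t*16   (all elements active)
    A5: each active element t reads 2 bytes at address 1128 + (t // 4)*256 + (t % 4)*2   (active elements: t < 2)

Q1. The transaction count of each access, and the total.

A1: 4 transactions
A2: 1 transaction
A3: 4 transactions
A4: 3 transactions
A5: 1 transaction

Answer: 4,1,4,3,1; total 13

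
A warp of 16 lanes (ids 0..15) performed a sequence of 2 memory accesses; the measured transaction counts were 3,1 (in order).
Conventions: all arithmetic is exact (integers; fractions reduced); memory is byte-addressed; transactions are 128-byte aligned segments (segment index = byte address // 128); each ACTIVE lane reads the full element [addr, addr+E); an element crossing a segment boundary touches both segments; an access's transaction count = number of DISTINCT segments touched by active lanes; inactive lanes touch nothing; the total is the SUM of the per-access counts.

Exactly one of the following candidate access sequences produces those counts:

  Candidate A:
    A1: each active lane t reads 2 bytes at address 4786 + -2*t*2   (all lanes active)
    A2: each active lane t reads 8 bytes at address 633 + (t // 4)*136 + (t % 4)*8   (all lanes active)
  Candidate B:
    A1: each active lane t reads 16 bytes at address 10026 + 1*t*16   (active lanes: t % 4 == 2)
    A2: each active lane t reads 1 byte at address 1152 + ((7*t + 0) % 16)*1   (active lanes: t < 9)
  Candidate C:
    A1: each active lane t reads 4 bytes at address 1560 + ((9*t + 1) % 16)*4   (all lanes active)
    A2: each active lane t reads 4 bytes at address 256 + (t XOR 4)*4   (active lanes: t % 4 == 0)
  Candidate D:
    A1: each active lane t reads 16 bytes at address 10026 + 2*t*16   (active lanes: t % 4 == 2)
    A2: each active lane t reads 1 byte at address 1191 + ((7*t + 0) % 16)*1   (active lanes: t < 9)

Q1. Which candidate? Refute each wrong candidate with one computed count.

A: A1 gives 2 transactions, not 3
C: A1 gives 1 transaction, not 3
D: A1 gives 4 transactions, not 3
B: all counts match (3,1)

Answer: B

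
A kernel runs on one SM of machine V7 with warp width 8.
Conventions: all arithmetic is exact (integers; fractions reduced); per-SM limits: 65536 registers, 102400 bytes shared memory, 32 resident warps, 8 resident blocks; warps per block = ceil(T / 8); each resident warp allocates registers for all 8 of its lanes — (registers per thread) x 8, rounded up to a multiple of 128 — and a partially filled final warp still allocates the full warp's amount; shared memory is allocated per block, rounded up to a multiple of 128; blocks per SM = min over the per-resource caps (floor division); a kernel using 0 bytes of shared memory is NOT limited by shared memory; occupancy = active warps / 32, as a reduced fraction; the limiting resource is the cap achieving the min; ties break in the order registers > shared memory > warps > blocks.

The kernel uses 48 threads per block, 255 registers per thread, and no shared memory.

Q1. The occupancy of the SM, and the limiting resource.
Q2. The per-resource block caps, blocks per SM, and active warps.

Answer: occupancy 15/16, limited by registers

registers: 5 blocks
shared memory: no limit (kernel uses none)
warps: 5 blocks
blocks: 8 blocks

Answer: 5 blocks, 30 active warps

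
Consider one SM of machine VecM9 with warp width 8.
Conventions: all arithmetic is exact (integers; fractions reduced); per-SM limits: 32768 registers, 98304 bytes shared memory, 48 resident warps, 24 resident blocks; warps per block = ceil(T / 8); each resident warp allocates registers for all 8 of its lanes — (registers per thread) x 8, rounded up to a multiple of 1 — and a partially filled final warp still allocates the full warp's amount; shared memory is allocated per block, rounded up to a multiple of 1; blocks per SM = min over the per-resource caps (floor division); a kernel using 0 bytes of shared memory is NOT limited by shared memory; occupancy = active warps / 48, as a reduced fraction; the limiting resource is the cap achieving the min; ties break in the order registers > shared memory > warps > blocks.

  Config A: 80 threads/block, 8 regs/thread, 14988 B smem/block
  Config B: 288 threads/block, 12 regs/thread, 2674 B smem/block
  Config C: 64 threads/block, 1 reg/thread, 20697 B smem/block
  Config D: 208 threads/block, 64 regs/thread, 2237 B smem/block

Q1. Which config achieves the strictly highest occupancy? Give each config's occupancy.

occupancies: A 5/6, B 3/4, C 2/3, D 13/24

Answer: A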